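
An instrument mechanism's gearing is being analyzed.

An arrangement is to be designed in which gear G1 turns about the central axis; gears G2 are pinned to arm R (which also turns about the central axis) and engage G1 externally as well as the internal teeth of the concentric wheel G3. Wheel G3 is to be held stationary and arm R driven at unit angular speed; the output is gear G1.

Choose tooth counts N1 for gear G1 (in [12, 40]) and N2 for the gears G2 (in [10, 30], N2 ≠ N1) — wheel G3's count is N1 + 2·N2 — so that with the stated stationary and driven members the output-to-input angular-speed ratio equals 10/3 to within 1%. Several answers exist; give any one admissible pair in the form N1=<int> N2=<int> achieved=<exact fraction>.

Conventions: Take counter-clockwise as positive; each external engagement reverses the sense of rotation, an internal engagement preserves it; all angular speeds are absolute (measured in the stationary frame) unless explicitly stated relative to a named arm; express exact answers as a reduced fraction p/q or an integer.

N1=15 N2=10 achieved=10/3

planetary set to be sized for 10/3 (Willis relation)
Willis with ω_ring = 0: ω_sun/ω_arm = (N1+N3)/N1; set equal to 10/3  ⇒  N3/N1 = 10/3 − 1 = 7/3
N3 = N1 + 2·N2  ⇒  N2/N1 = (N3/N1 − 1)/2 = (7/3 − 1)/2 = 2/3
smallest multiple with N1 ≥ 12 and N2 ≥ 10: k = 5  ⇒  N1 = 5·3 = 15, N2 = 5·2 = 10 (N1 ≤ 40, N2 ≤ 30, N2 ≠ N1 ✓), N3 = 15 + 2·10 = 35
check: (N1+N3)/N1 with N1 = 15, N3 = 35 gives 10/3; |achieved − target| = 0 ≤ 1/30 ✓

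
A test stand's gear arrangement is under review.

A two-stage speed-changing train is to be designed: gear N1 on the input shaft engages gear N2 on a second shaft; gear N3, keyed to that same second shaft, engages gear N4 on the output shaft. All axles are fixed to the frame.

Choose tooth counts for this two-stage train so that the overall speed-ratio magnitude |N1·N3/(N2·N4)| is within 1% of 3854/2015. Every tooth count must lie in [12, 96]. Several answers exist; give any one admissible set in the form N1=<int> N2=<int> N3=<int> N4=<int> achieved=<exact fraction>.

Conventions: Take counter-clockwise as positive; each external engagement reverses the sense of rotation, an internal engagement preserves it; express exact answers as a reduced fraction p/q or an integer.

2-stage fixed-axis compound train for ratio 3854/2015
target = 3854/2015 in lowest terms: an exact hit needs N1·N3 = k·3854 and N2·N4 = k·2015 for one integer k, every count in [12, 96]; additionally prefer no 1:1 stage (N1 ≠ N2, N3 ≠ N4)
k = 1: N1·N3 = 3854 = 41·94, N2·N4 = 2015 = 31·65
achieved = 41·94/(31·65) = 3854/2015; |achieved − target| = 0 ≤ 1927/100750 ✓

N1=41 N2=31 N3=94 N4=65 achieved=3854/2015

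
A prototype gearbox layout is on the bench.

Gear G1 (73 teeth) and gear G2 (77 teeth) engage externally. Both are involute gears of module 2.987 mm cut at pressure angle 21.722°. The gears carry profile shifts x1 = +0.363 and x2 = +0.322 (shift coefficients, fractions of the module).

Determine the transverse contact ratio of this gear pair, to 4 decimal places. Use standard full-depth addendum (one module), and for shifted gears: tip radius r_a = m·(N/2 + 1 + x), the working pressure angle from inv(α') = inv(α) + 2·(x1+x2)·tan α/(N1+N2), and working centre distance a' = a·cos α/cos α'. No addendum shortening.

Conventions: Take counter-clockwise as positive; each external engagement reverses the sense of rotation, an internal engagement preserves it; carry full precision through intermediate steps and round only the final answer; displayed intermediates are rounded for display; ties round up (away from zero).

recognized (one external pair, fixed centres): single-mesh tooth geometry, m = 2.987, N1 = 73, N2 = 77
base radii: r_b1 = 101.283657, r_b2 = 106.833447
tip radii: r_a1 = 113.096781, r_a2 = 118.948314
inv(α') = inv(21.722°) + 2·(+0.363+0.322)·tan α/(73+77) = 0.02291142  ⇒  α' = 22.95613°
a' = a·cos α / cos α' = 224.0250·cos 21.722°/cos 22.95613° = 226.016781
action lengths: √(r_a1²−r_b1²) = 50.323977, √(r_a2²−r_b2²) = 52.300250
base pitch p_b = π·m·cos α = 8.717589
CR = (50.323977 + 52.300250 − 226.016781·sin 22.95613°)/8.717589 = 1.660065
contact ratio ≈ 1.6601

1.6601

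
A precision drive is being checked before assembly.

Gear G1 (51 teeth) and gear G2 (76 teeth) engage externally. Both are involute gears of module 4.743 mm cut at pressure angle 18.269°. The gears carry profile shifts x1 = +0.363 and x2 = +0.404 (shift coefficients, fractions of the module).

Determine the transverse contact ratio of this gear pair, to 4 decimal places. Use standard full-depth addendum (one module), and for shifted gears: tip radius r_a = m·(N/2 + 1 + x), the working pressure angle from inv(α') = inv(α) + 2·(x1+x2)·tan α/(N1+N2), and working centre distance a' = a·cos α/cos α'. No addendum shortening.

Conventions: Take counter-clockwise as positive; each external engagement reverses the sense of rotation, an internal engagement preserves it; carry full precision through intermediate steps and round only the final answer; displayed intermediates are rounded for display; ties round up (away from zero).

recognized (one external pair, fixed centres): single-mesh tooth geometry, m = 4.743, N1 = 51, N2 = 76
base radii: r_b1 = 114.850219, r_b2 = 171.149346
tip radii: r_a1 = 127.411209, r_a2 = 186.893172
inv(α') = inv(18.269°) + 2·(+0.363+0.404)·tan α/(51+76) = 0.01525147  ⇒  α' = 20.14891°
a' = a·cos α / cos α' = 301.1805·cos 18.269°/cos 20.14891° = 304.643581
action lengths: √(r_a1²−r_b1²) = 55.163787, √(r_a2²−r_b2²) = 75.079686
base pitch p_b = π·m·cos α = 14.149514
CR = (55.163787 + 75.079686 − 304.643581·sin 20.14891°)/14.149514 = 1.788442
contact ratio ≈ 1.7884

1.7884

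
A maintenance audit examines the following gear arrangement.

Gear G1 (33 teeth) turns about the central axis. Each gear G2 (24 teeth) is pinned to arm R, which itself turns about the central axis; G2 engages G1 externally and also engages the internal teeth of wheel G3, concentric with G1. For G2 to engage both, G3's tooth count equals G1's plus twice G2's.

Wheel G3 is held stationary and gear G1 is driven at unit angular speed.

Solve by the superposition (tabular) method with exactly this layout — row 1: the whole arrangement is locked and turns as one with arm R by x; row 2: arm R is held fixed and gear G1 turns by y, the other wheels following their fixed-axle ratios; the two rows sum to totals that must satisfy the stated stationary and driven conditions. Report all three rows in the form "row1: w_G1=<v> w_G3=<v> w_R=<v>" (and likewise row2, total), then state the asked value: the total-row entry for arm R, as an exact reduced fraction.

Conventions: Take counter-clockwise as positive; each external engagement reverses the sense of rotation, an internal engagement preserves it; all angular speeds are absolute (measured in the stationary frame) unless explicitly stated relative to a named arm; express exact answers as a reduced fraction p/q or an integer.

planetary set (33T centre, 24T on arm, 81T internal) — Willis relation
row 1 — lock + rotate with arm: ω_sun = ω_ring = ω_arm = x
row 2 — arm fixed, fixed-axis ratios: sun y, ring −(33/81)·y, arm 0
boundary: total ω_ring = x − (33/81)·y = 0 and total ω_sun = x + y = 1  ⇒  y = 27/38, x = 11/38
row 2 ring = −(33/81)·27/38 = -11/38
totals (row 1 + row 2): sun 11/38 + 27/38 = 1, ring 11/38 + (-11/38) = 0, arm 11/38 + 0 = 11/38
asked cell (total, arm) = 11/38

row1: w_G1=11/38 w_G3=11/38 w_R=11/38
row2: w_G1=27/38 w_G3=-11/38 w_R=0
total: w_G1=1 w_G3=0 w_R=11/38
asked value: 11/38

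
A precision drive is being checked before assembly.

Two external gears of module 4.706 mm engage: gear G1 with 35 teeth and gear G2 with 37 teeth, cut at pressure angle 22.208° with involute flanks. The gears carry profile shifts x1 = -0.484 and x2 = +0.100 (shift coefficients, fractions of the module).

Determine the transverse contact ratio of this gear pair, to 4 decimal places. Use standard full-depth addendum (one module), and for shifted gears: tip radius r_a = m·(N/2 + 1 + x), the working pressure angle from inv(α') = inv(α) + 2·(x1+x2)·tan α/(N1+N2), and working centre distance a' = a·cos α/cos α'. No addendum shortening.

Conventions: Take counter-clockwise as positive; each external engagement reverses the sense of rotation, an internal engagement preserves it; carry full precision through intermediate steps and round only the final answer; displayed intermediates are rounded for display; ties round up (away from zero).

single-mesh involute tooth geometry (35T engaging 37T at module 4.706)
base radii: r_b1 = 76.245727, r_b2 = 80.602625
tip radii: r_a1 = 84.783296, r_a2 = 92.237600
inv(α') = inv(22.208°) + 2·(-0.484+0.100)·tan α/(35+37) = 0.01629789  ⇒  α' = 20.58394°
a' = a·cos α / cos α' = 169.4160·cos 22.208°/cos 20.58394° = 167.544717
action lengths: √(r_a1²−r_b1²) = 37.078248, √(r_a2²−r_b2²) = 44.844082
base pitch p_b = π·m·cos α = 13.687601
CR = (37.078248 + 44.844082 − 167.544717·sin 20.58394°)/13.687601 = 1.681602
contact ratio ≈ 1.6816

1.6816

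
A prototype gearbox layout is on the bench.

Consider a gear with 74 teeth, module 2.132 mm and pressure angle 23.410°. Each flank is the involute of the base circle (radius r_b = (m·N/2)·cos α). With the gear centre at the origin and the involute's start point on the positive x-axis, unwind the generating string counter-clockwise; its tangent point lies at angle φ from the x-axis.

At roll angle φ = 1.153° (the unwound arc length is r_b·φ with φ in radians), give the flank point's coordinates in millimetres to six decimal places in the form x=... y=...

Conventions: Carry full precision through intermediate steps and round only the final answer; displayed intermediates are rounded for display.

recognized (one wheel, involute flank): single-mesh tooth geometry, m = 2.132, N = 74
pitch radius r_p = m·N/2 = 2.132·74/2 = 78.884000
base radius r_b = r_p·cos α = 78.884000·cos 23.410° = 72.390687
roll angle φ = 1.153° = 0.02012365 rad
x = r_b·(cos φ + φ·sin φ) = 72.405343
y = r_b·(sin φ − φ·cos φ) = 0.000197

x=72.405343 y=0.000197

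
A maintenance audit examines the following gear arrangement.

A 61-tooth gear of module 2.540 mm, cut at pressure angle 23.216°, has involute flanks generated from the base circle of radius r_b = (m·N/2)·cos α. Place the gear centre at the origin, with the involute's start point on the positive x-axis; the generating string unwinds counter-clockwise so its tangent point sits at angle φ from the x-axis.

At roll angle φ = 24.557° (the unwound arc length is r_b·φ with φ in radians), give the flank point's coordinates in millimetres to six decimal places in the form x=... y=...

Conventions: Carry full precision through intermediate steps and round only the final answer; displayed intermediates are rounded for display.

recognized (one wheel, involute flank): single-mesh tooth geometry, m = 2.540, N = 61
pitch radius r_p = m·N/2 = 2.540·61/2 = 77.470000
base radius r_b = r_p·cos α = 77.470000·cos 23.216° = 71.196890
roll angle φ = 24.557° = 0.42860050 rad
x = r_b·(cos φ + φ·sin φ) = 77.438999
y = r_b·(sin φ − φ·cos φ) = 1.834420

x=77.438999 y=1.834420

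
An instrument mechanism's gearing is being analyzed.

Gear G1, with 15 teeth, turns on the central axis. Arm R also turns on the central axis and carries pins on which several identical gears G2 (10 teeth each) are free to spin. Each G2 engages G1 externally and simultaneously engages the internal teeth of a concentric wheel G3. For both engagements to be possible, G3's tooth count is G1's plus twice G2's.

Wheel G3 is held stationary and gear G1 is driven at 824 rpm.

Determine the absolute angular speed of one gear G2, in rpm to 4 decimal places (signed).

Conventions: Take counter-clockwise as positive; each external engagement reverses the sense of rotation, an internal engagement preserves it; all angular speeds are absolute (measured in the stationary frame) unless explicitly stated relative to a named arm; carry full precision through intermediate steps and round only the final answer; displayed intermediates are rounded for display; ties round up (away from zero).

-618.0000 rpm

planetary set (15T centre, 10T on arm, 35T internal) — Willis relation
normalise by the input: solve with ω_sun = 1, then scale by 824 rpm
ring teeth: 15 + 2·10 = 35
15(ω_sun−ω_arm) = −35(ω_ring−ω_arm),  ω_ring = 0, ω_sun = 1
15(1−ω_arm) = −35(0−ω_arm)  ⇒  50·ω_arm = 15  ⇒  ω_arm = 3/10
sun–planet mesh: 15·(1−3/10) = −10·(ω_p−ω_arm)  ⇒  ω_p−ω_arm = -21/20
ω_p = 3/10 − 21/20 = -3/4
scale: ω_p = -3/4 × 824 rpm = -618.0000 rpm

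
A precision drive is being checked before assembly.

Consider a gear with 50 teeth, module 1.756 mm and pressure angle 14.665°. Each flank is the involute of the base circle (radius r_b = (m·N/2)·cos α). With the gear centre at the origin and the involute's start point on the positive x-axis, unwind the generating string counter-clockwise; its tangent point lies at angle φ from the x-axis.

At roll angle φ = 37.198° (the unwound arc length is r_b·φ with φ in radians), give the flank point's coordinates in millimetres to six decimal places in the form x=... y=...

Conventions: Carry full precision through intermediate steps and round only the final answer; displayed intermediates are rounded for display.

single-mesh involute tooth geometry (50T wheel at module 1.756)
pitch radius r_p = m·N/2 = 1.756·50/2 = 43.900000
base radius r_b = r_p·cos α = 43.900000·cos 14.665° = 42.469851
roll angle φ = 37.198° = 0.64922758 rad
x = r_b·(cos φ + φ·sin φ) = 50.499006
y = r_b·(sin φ − φ·cos φ) = 3.713072

x=50.499006 y=3.713072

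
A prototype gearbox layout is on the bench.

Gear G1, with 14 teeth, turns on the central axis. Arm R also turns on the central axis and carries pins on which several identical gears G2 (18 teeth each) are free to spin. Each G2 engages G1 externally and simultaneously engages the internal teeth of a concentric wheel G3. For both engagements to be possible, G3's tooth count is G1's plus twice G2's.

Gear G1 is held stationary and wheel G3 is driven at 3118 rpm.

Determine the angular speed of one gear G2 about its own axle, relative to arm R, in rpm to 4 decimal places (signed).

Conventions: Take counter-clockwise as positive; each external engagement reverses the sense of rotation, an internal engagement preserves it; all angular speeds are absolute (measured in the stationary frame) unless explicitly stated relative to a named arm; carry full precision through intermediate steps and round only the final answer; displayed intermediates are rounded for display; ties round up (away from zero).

planetary set (14T centre, 18T on arm, 50T internal) — Willis relation
normalise by the input: solve with ω_ring = 1, then scale by 3118 rpm
ring teeth: 14 + 2·18 = 50
14(ω_sun−ω_arm) = −50(ω_ring−ω_arm),  ω_sun = 0, ω_ring = 1
14(0−ω_arm) = −50(1−ω_arm)  ⇒  64·ω_arm = 50  ⇒  ω_arm = 25/32
sun–planet mesh: 14·(0−25/32) = −18·(ω_p−ω_arm)  ⇒  ω_p−ω_arm = 175/288
scale: ω_p−ω_arm = 175/288 × 3118 rpm = +1894.6181 rpm

+1894.6181 rpm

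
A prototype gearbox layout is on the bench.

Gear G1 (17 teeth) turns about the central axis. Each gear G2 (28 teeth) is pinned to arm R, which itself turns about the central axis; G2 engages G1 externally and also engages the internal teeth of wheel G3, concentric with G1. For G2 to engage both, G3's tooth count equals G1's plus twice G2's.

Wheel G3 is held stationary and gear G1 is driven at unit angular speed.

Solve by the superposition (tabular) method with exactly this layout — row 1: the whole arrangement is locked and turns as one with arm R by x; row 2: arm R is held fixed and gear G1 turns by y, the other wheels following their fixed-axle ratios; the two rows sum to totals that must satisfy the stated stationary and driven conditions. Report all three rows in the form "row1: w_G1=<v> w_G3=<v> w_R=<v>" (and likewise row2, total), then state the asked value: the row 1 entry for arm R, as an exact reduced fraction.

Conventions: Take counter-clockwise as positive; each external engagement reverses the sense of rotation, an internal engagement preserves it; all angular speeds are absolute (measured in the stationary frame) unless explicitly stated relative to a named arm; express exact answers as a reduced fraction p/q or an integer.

class = planetary set [G3 = 17+2·28 = 73; Willis about the carrier]
row 1 — lock + rotate with arm: ω_sun = ω_ring = ω_arm = x
row 2: sun turns y, ring = −(17/73)·y, arm 0
boundary: total ω_ring = x − (17/73)·y = 0 and total ω_sun = x + y = 1  ⇒  y = 73/90, x = 17/90
row 2 ring = −(17/73)·73/90 = -17/90
totals (row 1 + row 2): sun 17/90 + 73/90 = 1, ring 17/90 + (-17/90) = 0, arm 17/90 + 0 = 17/90
asked cell (row1, arm) = 17/90

row1: w_G1=17/90 w_G3=17/90 w_R=17/90
row2: w_G1=73/90 w_G3=-17/90 w_R=0
total: w_G1=1 w_G3=0 w_R=17/90
asked value: 17/90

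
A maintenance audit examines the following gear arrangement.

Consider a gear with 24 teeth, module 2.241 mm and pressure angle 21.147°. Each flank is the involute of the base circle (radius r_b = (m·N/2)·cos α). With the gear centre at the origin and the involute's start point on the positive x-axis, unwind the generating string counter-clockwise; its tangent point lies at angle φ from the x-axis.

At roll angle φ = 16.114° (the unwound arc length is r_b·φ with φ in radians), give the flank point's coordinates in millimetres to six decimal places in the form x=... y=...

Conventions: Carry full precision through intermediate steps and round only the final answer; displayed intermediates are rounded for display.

single-mesh involute tooth geometry (24T wheel at module 2.241)
pitch radius r_p = m·N/2 = 2.241·24/2 = 26.892000
base radius r_b = r_p·cos α = 26.892000·cos 21.147° = 25.081037
roll angle φ = 16.114° = 0.28124236 rad
x = r_b·(cos φ + φ·sin φ) = 26.053429
y = r_b·(sin φ − φ·cos φ) = 0.184513

x=26.053429 y=0.184513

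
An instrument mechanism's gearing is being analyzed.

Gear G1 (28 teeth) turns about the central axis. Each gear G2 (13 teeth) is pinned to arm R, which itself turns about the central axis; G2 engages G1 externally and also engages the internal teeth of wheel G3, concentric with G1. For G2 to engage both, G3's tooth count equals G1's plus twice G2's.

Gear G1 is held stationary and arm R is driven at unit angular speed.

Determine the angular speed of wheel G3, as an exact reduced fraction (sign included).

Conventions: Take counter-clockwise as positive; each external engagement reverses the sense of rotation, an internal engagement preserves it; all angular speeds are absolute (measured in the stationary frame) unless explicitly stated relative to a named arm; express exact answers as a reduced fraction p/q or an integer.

41/27

recognized (axles ride arm R): planetary set, 28/13/54 teeth
ring teeth: 28 + 2·13 = 54
28(ω_sun−ω_arm) = −54(ω_ring−ω_arm),  ω_sun = 0, ω_arm = 1
ω_ring = 1 − (28/54)(0−1) = 41/27
exact speed ratio = 41/27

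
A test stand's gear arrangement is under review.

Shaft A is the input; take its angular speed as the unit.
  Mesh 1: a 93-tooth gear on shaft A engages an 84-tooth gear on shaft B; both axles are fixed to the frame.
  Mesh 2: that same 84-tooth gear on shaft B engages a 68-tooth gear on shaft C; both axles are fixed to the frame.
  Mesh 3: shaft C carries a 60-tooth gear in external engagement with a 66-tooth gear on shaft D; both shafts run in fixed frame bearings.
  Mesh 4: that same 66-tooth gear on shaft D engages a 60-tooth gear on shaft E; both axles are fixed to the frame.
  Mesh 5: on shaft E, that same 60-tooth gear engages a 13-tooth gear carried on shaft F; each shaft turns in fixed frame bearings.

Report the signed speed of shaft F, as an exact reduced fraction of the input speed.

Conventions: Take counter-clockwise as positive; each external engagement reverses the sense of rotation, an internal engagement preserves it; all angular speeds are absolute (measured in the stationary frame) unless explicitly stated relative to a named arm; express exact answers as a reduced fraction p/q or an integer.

-1395/221

5-mesh fixed-axis compound train (all bearings frame-fixed)
mesh 1 [93T→84T]: |ω|/ω_in = 1×93/84 = 31/28, sense flips to −
mesh 2 [84T→68T]: |ω|/ω_in = (31/28)×84/68 = 93/68, sense flips to +
mesh 3 [60T→66T]: |ω|/ω_in = (93/68)×60/66 = 465/374, sense flips to −
mesh 4 [66T→60T]: |ω|/ω_in = (465/374)×66/60 = 93/68, sense flips to +
mesh 5 [60T→13T]: |ω|/ω_in = (93/68)×60/13 = 1395/221, sense flips to −
signed output speed (× input speed) = -1395/221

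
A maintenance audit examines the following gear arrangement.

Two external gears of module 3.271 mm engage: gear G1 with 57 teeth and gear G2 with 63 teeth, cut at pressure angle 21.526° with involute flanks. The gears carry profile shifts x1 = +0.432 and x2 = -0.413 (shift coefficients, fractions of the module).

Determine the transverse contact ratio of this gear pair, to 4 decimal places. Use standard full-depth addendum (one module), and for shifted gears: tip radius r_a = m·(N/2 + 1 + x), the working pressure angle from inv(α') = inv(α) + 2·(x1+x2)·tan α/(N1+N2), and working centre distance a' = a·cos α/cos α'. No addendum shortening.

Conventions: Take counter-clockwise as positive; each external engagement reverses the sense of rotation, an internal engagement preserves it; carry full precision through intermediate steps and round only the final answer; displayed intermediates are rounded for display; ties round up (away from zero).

single-mesh involute tooth geometry (57T engaging 63T at module 3.271)
base radii: r_b1 = 86.721269, r_b2 = 95.849824
tip radii: r_a1 = 97.907572, r_a2 = 104.956577
inv(α') = inv(21.526°) + 2·(+0.432-0.413)·tan α/(57+63) = 0.01886010  ⇒  α' = 21.57189°
a' = a·cos α / cos α' = 196.2600·cos 21.526°/cos 21.57189° = 196.322086
action lengths: √(r_a1²−r_b1²) = 45.445728, √(r_a2²−r_b2²) = 42.763236
base pitch p_b = π·m·cos α = 9.559400
CR = (45.445728 + 42.763236 − 196.322086·sin 21.57189°)/9.559400 = 1.676626
contact ratio ≈ 1.6766

1.6766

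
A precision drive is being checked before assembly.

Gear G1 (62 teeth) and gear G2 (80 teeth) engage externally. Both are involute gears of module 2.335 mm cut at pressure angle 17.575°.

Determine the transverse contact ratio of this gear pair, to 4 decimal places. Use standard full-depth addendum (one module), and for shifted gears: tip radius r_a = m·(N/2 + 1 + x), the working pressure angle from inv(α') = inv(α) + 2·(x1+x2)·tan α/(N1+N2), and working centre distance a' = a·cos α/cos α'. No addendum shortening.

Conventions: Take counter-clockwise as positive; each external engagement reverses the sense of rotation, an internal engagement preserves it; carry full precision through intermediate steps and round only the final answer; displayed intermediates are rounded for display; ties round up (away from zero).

recognized (one external pair, fixed centres): single-mesh tooth geometry, m = 2.335, N1 = 62, N2 = 80
base radii: r_b1 = 69.006250, r_b2 = 89.040323
tip radii: r_a1 = 74.720000, r_a2 = 95.735000
no profile shift: α' = α, a' = a
action lengths: √(r_a1²−r_b1²) = 28.656864, √(r_a2²−r_b2²) = 35.171170
base pitch p_b = π·m·cos α = 6.993211
CR = (28.656864 + 35.171170 − 165.785000·sin 17.57500°)/6.993211 = 1.968852
contact ratio ≈ 1.9689

1.9689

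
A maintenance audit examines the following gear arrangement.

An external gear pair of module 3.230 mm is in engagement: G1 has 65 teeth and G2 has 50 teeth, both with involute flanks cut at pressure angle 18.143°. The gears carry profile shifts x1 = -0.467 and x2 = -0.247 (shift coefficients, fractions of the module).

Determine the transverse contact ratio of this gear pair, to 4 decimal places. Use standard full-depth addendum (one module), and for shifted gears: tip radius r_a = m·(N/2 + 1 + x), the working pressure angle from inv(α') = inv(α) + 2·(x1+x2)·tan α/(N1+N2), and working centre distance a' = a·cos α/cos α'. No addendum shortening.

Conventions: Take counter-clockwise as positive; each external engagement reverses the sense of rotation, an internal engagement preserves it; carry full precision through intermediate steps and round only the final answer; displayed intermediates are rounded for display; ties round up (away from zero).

topology: single-mesh involute geometry — m = 3.230, 65T/50T pair
base radii: r_b1 = 99.755885, r_b2 = 76.735296
tip radii: r_a1 = 106.696590, r_a2 = 83.182190
inv(α') = inv(18.143°) + 2·(-0.467-0.247)·tan α/(65+50) = 0.00695722  ⇒  α' = 15.61730°
a' = a·cos α / cos α' = 185.7250·cos 18.143°/cos 15.61730° = 183.256779
action lengths: √(r_a1²−r_b1²) = 37.854006, √(r_a2²−r_b2²) = 32.108738
base pitch p_b = π·m·cos α = 9.642842
CR = (37.854006 + 32.108738 − 183.256779·sin 15.61730°)/9.642842 = 2.139210
contact ratio ≈ 2.1392

2.1392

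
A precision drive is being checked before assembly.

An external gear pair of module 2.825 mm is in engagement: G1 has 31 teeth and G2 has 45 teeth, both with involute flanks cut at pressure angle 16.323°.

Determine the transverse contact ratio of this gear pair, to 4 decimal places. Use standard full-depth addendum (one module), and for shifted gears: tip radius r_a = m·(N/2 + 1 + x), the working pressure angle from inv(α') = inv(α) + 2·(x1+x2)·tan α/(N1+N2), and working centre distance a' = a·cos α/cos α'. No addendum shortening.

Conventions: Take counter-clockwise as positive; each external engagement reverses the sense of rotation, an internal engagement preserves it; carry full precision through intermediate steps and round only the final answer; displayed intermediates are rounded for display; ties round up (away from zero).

single-mesh involute tooth geometry (31T engaging 45T at module 2.825)
base radii: r_b1 = 42.022537, r_b2 = 61.000458
tip radii: r_a1 = 46.612500, r_a2 = 66.387500
no profile shift: α' = α, a' = a
action lengths: √(r_a1²−r_b1²) = 20.170065, √(r_a2²−r_b2²) = 26.196266
base pitch p_b = π·m·cos α = 8.517271
CR = (20.170065 + 26.196266 − 107.350000·sin 16.32300°)/8.517271 = 1.901478
contact ratio ≈ 1.9015

1.9015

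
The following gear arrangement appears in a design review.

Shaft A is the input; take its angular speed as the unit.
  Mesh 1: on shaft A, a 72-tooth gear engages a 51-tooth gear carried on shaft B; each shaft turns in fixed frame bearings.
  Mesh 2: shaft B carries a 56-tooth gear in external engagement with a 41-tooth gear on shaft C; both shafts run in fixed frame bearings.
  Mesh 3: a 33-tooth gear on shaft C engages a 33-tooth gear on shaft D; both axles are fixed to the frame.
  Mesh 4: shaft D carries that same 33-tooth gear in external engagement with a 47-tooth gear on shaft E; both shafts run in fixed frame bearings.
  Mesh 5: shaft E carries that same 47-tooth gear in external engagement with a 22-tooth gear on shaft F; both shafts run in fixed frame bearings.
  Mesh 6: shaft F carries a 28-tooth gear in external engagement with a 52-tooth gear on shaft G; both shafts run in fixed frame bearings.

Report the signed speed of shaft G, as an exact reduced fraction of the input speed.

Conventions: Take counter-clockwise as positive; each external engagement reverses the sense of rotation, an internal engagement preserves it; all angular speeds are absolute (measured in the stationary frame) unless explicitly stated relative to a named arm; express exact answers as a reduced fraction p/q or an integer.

14112/9061

6-mesh fixed-axis compound train (all bearings frame-fixed)
mesh 1 [72T→51T]: |ω|/ω_in = 1×72/51 = 24/17, sense flips to −
mesh 2 [56T→41T]: |ω|/ω_in = (24/17)×56/41 = 1344/697, sense flips to +
mesh 3 [33T→33T]: |ω|/ω_in = (1344/697)×33/33 = 1344/697, sense flips to −
mesh 4 [33T→47T]: |ω|/ω_in = (1344/697)×33/47 = 44352/32759, sense flips to +
mesh 5 [47T→22T]: |ω|/ω_in = (44352/32759)×47/22 = 2016/697, sense flips to −
mesh 6 [28T→52T]: |ω|/ω_in = (2016/697)×28/52 = 14112/9061, sense flips to +
signed output speed (× input speed) = 14112/9061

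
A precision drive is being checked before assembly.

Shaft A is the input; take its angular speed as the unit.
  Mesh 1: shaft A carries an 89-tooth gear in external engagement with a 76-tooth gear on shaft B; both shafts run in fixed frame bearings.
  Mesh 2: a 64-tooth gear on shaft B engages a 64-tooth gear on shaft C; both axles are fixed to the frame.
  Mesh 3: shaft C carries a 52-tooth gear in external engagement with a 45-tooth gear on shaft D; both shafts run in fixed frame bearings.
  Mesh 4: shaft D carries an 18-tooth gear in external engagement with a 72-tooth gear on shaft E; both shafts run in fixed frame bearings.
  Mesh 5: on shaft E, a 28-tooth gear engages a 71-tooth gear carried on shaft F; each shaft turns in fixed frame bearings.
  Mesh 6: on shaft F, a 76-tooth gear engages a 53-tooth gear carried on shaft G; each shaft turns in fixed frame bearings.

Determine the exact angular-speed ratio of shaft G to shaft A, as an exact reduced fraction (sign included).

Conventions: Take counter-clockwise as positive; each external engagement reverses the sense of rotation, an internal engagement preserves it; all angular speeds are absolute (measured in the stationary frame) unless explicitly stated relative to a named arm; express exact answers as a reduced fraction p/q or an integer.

32396/169335

class = fixed-axis compound train [6 meshes; 6 ratios multiply, 6 sense flips]
mesh 1 [89T→76T]: running ratio 89/76, sense −
mesh 2 [64T→64T]: running ratio 89/76, sense +
mesh 3 [52T→45T]: running ratio 1157/855, sense −
mesh 4 [18T→72T]: running ratio 1157/3420, sense +
mesh 5 [28T→71T]: running ratio 8099/60705, sense −
mesh 6 [76T→53T]: running ratio 32396/169335, sense +
ω_out/ω_in = 32396/169335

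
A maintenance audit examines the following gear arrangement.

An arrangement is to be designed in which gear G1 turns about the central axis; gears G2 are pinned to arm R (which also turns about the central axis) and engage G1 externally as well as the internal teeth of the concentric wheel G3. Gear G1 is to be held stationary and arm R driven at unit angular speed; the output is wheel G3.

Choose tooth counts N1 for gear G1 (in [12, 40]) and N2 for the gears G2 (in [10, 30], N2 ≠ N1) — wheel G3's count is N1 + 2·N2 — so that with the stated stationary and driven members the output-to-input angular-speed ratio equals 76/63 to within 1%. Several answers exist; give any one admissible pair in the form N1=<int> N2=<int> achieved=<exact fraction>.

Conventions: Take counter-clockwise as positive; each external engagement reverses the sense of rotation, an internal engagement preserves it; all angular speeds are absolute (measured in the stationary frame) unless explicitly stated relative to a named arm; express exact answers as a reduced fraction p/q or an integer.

planetary set to be sized for 76/63 (Willis relation)
Willis with ω_sun = 0: ω_ring/ω_arm = (N1+N3)/N3; set equal to 76/63  ⇒  N3/N1 = 1/(76/63 − 1) = 63/13
N3 = N1 + 2·N2  ⇒  N2/N1 = (N3/N1 − 1)/2 = (63/13 − 1)/2 = 25/13
smallest multiple with N1 ≥ 12 and N2 ≥ 10: k = 1  ⇒  N1 = 1·13 = 13, N2 = 1·25 = 25 (N1 ≤ 40, N2 ≤ 30, N2 ≠ N1 ✓), N3 = 13 + 2·25 = 63
check: (N1+N3)/N3 with N1 = 13, N3 = 63 gives 76/63; |achieved − target| = 0 ≤ 19/1575 ✓

N1=13 N2=25 achieved=76/63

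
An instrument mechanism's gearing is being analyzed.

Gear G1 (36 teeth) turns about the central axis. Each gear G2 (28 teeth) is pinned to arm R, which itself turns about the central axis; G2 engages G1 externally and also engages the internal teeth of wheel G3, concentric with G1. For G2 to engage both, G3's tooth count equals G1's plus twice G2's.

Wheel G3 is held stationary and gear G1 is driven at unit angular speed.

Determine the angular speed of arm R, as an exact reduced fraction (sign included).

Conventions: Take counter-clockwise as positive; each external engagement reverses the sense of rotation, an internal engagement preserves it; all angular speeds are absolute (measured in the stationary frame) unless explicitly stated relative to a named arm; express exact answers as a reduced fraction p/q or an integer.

class = planetary set [G3 = 36+2·28 = 92; Willis about the carrier]
ring teeth: 36 + 2·28 = 92
36(ω_sun−ω_arm) = −92(ω_ring−ω_arm),  ω_ring = 0, ω_sun = 1
36(1−ω_arm) = −92(0−ω_arm)  ⇒  128·ω_arm = 36  ⇒  ω_arm = 9/32
exact speed ratio = 9/32

9/32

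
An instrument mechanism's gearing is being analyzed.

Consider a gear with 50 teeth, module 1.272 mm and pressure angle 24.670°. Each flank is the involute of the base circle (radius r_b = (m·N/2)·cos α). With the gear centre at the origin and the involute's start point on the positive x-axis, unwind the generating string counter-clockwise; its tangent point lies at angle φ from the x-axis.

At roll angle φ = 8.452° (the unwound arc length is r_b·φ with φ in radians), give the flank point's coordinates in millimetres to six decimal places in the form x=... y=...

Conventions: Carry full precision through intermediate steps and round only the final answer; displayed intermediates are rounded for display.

recognized (one wheel, involute flank): single-mesh tooth geometry, m = 1.272, N = 50
pitch radius r_p = m·N/2 = 1.272·50/2 = 31.800000
base radius r_b = r_p·cos α = 31.800000·cos 24.670° = 28.897514
roll angle φ = 8.452° = 0.14751523 rad
x = r_b·(cos φ + φ·sin φ) = 29.210221
y = r_b·(sin φ − φ·cos φ) = 0.030854

x=29.210221 y=0.030854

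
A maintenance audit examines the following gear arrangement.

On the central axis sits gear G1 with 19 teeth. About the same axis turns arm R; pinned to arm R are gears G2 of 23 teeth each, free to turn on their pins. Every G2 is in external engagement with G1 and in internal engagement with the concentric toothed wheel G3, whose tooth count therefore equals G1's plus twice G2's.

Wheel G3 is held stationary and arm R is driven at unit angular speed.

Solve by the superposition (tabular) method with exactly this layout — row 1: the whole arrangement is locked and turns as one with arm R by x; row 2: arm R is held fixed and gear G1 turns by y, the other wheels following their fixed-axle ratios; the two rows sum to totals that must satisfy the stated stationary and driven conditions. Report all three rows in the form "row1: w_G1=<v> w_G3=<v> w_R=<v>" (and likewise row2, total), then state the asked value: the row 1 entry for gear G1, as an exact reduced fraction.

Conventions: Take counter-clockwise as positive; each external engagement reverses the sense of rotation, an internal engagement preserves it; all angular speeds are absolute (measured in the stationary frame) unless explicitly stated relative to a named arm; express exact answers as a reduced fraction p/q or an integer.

row1: w_G1=1 w_G3=1 w_R=1
row2: w_G1=65/19 w_G3=-1 w_R=0
total: w_G1=84/19 w_G3=0 w_R=1
asked value: 1

planetary set (19T centre, 23T on arm, 65T internal) — Willis relation
superposition row 1 [locked train]: every member turns x
superposition row 2 [arm held]: sun y, ring −(19/65)·y, arm 0
boundary: total ω_ring = x − (19/65)·y = 0 and total ω_arm = x = 1  ⇒  y = 65/19, x = 1
row 2 ring = −(19/65)·65/19 = -1
totals (row 1 + row 2): sun 1 + 65/19 = 84/19, ring 1 + (-1) = 0, arm 1 + 0 = 1
asked cell (row1, sun) = 1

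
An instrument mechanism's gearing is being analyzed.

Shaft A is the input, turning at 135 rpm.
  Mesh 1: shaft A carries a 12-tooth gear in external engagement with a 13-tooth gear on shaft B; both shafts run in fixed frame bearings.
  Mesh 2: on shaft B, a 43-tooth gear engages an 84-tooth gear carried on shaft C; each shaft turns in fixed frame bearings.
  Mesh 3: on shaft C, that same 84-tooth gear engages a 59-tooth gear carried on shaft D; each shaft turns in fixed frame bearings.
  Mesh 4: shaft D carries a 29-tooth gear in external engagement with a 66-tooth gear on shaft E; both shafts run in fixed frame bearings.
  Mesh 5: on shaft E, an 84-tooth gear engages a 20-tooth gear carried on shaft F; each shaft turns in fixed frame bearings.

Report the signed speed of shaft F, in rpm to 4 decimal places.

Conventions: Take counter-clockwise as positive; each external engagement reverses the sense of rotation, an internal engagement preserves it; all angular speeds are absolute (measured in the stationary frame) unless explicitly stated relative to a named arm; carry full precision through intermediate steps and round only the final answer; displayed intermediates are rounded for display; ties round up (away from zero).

5-mesh fixed-axis compound train (all bearings frame-fixed)
mesh 1 [12T→13T]: ω = 135.0000×12/13 = 124.6154 rpm, sense flips to −
mesh 2 [43T→84T]: ω = 124.6154×43/84 = 63.7912 rpm, sense flips to +
mesh 3 [84T→59T]: ω = 63.7912×84/59 = 90.8214 rpm, sense flips to −
mesh 4 [29T→66T]: ω = 90.8214×29/66 = 39.9064 rpm, sense flips to +
mesh 5 [84T→20T]: ω = 39.9064×84/20 = 167.6067 rpm, sense flips to −
signed output speed = -167.6067 rpm

-167.6067 rpm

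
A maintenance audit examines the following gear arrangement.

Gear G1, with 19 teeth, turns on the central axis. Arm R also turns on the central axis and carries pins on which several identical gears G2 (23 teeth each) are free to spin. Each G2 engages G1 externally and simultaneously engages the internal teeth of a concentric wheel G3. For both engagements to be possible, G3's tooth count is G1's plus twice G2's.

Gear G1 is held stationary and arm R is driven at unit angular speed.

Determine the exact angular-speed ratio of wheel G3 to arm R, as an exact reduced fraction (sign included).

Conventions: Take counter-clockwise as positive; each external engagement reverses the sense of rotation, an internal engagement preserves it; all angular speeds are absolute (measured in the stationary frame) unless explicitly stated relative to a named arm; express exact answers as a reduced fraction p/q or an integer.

class = planetary set [G3 = 19+2·23 = 65; Willis about the carrier]
ring teeth: 19 + 2·23 = 65
19(ω_sun−ω_arm) = −65(ω_ring−ω_arm),  ω_sun = 0, ω_arm = 1
ω_ring = 1 − (19/65)(0−1) = 84/65
ω_out/ω_in = 84/65

84/65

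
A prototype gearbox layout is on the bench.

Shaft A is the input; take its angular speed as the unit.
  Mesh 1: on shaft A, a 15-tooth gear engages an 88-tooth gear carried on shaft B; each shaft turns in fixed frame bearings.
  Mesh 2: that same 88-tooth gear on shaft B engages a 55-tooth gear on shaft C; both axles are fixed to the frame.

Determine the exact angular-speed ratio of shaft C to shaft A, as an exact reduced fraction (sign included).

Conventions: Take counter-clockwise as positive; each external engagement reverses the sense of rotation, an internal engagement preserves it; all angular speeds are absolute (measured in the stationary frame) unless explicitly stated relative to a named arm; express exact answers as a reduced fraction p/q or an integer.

3/11

class = fixed-axis compound train [2 meshes; 2 ratios multiply, 2 sense flips]
mesh 1 [15T→88T]: running ratio 15/88, sense −
mesh 2 [88T→55T]: running ratio 3/11, sense +
ω_out/ω_in = 3/11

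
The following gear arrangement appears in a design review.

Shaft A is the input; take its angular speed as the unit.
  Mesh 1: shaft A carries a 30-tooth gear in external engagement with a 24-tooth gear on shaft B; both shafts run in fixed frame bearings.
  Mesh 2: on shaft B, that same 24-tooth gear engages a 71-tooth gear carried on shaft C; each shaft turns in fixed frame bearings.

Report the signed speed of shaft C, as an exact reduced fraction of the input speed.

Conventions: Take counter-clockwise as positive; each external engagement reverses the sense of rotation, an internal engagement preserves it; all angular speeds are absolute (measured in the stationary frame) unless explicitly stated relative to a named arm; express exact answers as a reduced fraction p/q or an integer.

2-mesh fixed-axis compound train (all bearings frame-fixed)
mesh 1 [30T→24T]: |ω|/ω_in = 1×30/24 = 5/4, sense flips to −
mesh 2 [24T→71T]: |ω|/ω_in = (5/4)×24/71 = 30/71, sense flips to +
signed output speed (× input speed) = 30/71

30/71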